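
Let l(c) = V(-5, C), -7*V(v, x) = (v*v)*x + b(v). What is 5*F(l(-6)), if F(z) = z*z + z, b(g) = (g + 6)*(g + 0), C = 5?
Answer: 67800/49 ≈ 1383.7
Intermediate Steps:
b(g) = g*(6 + g) (b(g) = (6 + g)*g = g*(6 + g))
V(v, x) = -v*(6 + v)/7 - x*v**2/7 (V(v, x) = -((v*v)*x + v*(6 + v))/7 = -(v**2*x + v*(6 + v))/7 = -(x*v**2 + v*(6 + v))/7 = -(v*(6 + v) + x*v**2)/7 = -v*(6 + v)/7 - x*v**2/7)
l(c) = -120/7 (l(c) = (1/7)*(-5)*(-6 - 1*(-5) - 1*(-5)*5) = (1/7)*(-5)*(-6 + 5 + 25) = (1/7)*(-5)*24 = -120/7)
F(z) = z + z**2 (F(z) = z**2 + z = z + z**2)
5*F(l(-6)) = 5*(-120*(1 - 120/7)/7) = 5*(-120/7*(-113/7)) = 5*(13560/49) = 67800/49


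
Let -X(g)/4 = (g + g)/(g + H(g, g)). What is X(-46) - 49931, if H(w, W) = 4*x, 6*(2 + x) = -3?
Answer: -349563/7 ≈ -49938.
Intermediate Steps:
x = -5/2 (x = -2 + (1/6)*(-3) = -2 - 1/2 = -5/2 ≈ -2.5000)
H(w, W) = -10 (H(w, W) = 4*(-5/2) = -10)
X(g) = -8*g/(-10 + g) (X(g) = -4*(g + g)/(g - 10) = -4*2*g/(-10 + g) = -8*g/(-10 + g))
X(-46) - 49931 = -8*(-46)/(-10 - 46) - 49931 = -8*(-46)/(-56) - 49931 = -8*(-46)*(-1/56) - 49931 = -46/7 - 49931 = -349563/7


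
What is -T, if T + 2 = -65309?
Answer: 65311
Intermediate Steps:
T = -65311 (T = -2 - 65309 = -65311)
-T = -1*(-65311) = 65311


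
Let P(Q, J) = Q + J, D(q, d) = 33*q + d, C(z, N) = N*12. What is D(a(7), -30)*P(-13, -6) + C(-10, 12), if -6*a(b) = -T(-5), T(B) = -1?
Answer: 1637/2 ≈ 818.50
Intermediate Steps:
C(z, N) = 12*N
a(b) = -⅙ (a(b) = -(-1)*(-1)/6 = -⅙*1 = -⅙)
D(q, d) = d + 33*q
P(Q, J) = J + Q
D(a(7), -30)*P(-13, -6) + C(-10, 12) = (-30 + 33*(-⅙))*(-6 - 13) + 12*12 = (-30 - 11/2)*(-19) + 144 = -71/2*(-19) + 144 = 1349/2 + 144 = 1637/2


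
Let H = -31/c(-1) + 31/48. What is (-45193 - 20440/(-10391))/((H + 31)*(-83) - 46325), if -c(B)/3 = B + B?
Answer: 22539841104/24201605363 ≈ 0.93134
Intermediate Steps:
c(B) = -6*B (c(B) = -3*(B + B) = -6*B)
H = -217/48 (H = -31/((-6*(-1))) + 31/48 = -31/6 + 31*(1/48) = -31*⅙ + 31/48 = -31/6 + 31/48 = -217/48 ≈ -4.5208)
(-45193 - 20440/(-10391))/((H + 31)*(-83) - 46325) = (-45193 - 20440/(-10391))/((-217/48 + 31)*(-83) - 46325) = (-45193 - 20440*(-1/10391))/((1271/48)*(-83) - 46325) = (-45193 + 20440/10391)/(-105493/48 - 46325) = -469580023/(10391*(-2329093/48)) = -469580023/10391*(-48/2329093) = 22539841104/24201605363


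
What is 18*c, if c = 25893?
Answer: 466074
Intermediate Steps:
18*c = 18*25893 = 466074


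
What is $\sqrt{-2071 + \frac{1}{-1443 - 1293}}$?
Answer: $\frac{i \sqrt{107658883}}{228} \approx 45.508 i$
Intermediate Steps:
$\sqrt{-2071 + \frac{1}{-1443 - 1293}} = \sqrt{-2071 + \frac{1}{-2736}} = \sqrt{-2071 - \frac{1}{2736}} = \sqrt{- \frac{5666257}{2736}} = \frac{i \sqrt{107658883}}{228}$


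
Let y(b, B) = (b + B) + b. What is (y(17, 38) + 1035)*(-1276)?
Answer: -1412532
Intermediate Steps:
y(b, B) = B + 2*b (y(b, B) = (B + b) + b = B + 2*b)
(y(17, 38) + 1035)*(-1276) = ((38 + 2*17) + 1035)*(-1276) = ((38 + 34) + 1035)*(-1276) = (72 + 1035)*(-1276) = 1107*(-1276) = -1412532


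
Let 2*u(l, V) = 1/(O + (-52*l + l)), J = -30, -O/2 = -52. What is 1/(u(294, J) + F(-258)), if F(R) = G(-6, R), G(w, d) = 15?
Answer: 29780/446699 ≈ 0.066667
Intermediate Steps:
O = 104 (O = -2*(-52) = 104)
F(R) = 15
u(l, V) = 1/(2*(104 - 51*l)) (u(l, V) = 1/(2*(104 + (-52*l + l))) = 1/(2*(104 - 51*l)))
1/(u(294, J) + F(-258)) = 1/(-1/(-208 + 102*294) + 15) = 1/(-1/(-208 + 29988) + 15) = 1/(-1/29780 + 15) = 1/(446699/29780) = 29780/446699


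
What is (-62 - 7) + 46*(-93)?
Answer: -4347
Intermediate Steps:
(-62 - 7) + 46*(-93) = -69 - 4278 = -4347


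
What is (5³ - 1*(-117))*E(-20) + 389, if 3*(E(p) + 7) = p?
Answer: -8755/3 ≈ -2918.3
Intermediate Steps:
E(p) = -7 + p/3
(5³ - 1*(-117))*E(-20) + 389 = (5³ - 1*(-117))*(-7 + (⅓)*(-20)) + 389 = (125 + 117)*(-7 - 20/3) + 389 = 242*(-41/3) + 389 = -9922/3 + 389 = -8755/3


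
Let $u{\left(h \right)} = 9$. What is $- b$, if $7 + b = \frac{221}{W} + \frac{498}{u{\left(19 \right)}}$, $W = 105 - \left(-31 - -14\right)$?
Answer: $- \frac{18353}{366} \approx -50.145$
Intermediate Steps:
$W = 122$ ($W = 105 - \left(-31 + 14\right) = 105 - -17 = 105 + 17 = 122$)
$b = \frac{18353}{366}$ ($b = -7 + \left(\frac{221}{122} + \frac{498}{9}\right) = -7 + \left(221 \cdot \frac{1}{122} + 498 \cdot \frac{1}{9}\right) = -7 + \left(\frac{221}{122} + \frac{166}{3}\right) = -7 + \frac{20915}{366} = \frac{18353}{366} \approx 50.145$)
$- b = \left(-1\right) \frac{18353}{366} = - \frac{18353}{366}$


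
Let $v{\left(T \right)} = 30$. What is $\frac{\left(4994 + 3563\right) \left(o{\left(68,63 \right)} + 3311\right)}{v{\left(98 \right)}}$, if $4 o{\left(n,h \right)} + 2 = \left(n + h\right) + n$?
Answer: $\frac{115014637}{120} \approx 9.5846 \cdot 10^{5}$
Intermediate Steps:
$o{\left(n,h \right)} = - \frac{1}{2} + \frac{n}{2} + \frac{h}{4}$ ($o{\left(n,h \right)} = - \frac{1}{2} + \frac{\left(n + h\right) + n}{4} = - \frac{1}{2} + \frac{\left(h + n\right) + n}{4} = - \frac{1}{2} + \frac{h + 2 n}{4} = - \frac{1}{2} + \left(\frac{n}{2} + \frac{h}{4}\right) = - \frac{1}{2} + \frac{n}{2} + \frac{h}{4}$)
$\frac{\left(4994 + 3563\right) \left(o{\left(68,63 \right)} + 3311\right)}{v{\left(98 \right)}} = \frac{\left(4994 + 3563\right) \left(\left(- \frac{1}{2} + \frac{1}{2} \cdot 68 + \frac{1}{4} \cdot 63\right) + 3311\right)}{30} = 8557 \left(\left(- \frac{1}{2} + 34 + \frac{63}{4}\right) + 3311\right) \frac{1}{30} = 8557 \left(\frac{197}{4} + 3311\right) \frac{1}{30} = 8557 \cdot \frac{13441}{4} \cdot \frac{1}{30} = \frac{115014637}{4} \cdot \frac{1}{30} = \frac{115014637}{120}$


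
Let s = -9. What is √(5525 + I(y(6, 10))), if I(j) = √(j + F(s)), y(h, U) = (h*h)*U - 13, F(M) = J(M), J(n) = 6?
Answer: √(5525 + √353) ≈ 74.457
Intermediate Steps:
F(M) = 6
y(h, U) = -13 + U*h² (y(h, U) = h²*U - 13 = U*h² - 13 = -13 + U*h²)
I(j) = √(6 + j) (I(j) = √(j + 6) = √(6 + j))
√(5525 + I(y(6, 10))) = √(5525 + √(6 + (-13 + 10*6²))) = √(5525 + √(6 + (-13 + 10*36))) = √(5525 + √(6 + (-13 + 360))) = √(5525 + √(6 + 347)) = √(5525 + √353)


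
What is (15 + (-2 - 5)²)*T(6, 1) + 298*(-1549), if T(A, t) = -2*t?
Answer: -461730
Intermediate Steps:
(15 + (-2 - 5)²)*T(6, 1) + 298*(-1549) = (15 + (-2 - 5)²)*(-2*1) + 298*(-1549) = (15 + (-7)²)*(-2) - 461602 = (15 + 49)*(-2) - 461602 = 64*(-2) - 461602 = -128 - 461602 = -461730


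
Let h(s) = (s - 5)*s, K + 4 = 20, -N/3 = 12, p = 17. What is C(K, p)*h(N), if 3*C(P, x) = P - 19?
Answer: -1476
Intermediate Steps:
N = -36 (N = -3*12 = -36)
K = 16 (K = -4 + 20 = 16)
C(P, x) = -19/3 + P/3 (C(P, x) = (P - 19)/3 = (-19 + P)/3 = -19/3 + P/3)
h(s) = s*(-5 + s) (h(s) = (-5 + s)*s = s*(-5 + s))
C(K, p)*h(N) = (-19/3 + (⅓)*16)*(-36*(-5 - 36)) = (-19/3 + 16/3)*(-36*(-41)) = -1*1476 = -1476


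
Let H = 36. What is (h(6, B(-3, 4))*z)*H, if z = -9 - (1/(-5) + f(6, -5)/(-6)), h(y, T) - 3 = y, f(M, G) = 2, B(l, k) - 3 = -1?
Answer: -13716/5 ≈ -2743.2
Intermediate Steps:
B(l, k) = 2 (B(l, k) = 3 - 1 = 2)
h(y, T) = 3 + y
z = -127/15 (z = -9 - (1/(-5) + 2/(-6)) = -9 - (1*(-⅕) + 2*(-⅙)) = -9 - (-⅕ - ⅓) = -9 - 1*(-8/15) = -9 + 8/15 = -127/15 ≈ -8.4667)
(h(6, B(-3, 4))*z)*H = ((3 + 6)*(-127/15))*36 = (9*(-127/15))*36 = -381/5*36 = -13716/5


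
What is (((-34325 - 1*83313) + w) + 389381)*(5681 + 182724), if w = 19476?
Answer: 54867115695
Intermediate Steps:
(((-34325 - 1*83313) + w) + 389381)*(5681 + 182724) = (((-34325 - 1*83313) + 19476) + 389381)*(5681 + 182724) = (((-34325 - 83313) + 19476) + 389381)*188405 = ((-117638 + 19476) + 389381)*188405 = (-98162 + 389381)*188405 = 291219*188405 = 54867115695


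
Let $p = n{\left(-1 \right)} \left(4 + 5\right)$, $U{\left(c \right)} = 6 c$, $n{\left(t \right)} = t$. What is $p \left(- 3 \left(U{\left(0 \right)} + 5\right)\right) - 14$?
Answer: $121$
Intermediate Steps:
$p = -9$ ($p = - (4 + 5) = \left(-1\right) 9 = -9$)
$p \left(- 3 \left(U{\left(0 \right)} + 5\right)\right) - 14 = - 9 \left(- 3 \left(6 \cdot 0 + 5\right)\right) - 14 = - 9 \left(- 3 \left(0 + 5\right)\right) - 14 = - 9 \left(\left(-3\right) 5\right) - 14 = \left(-9\right) \left(-15\right) - 14 = 135 - 14 = 121$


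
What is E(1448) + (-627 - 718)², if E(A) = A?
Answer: 1810473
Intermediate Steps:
E(1448) + (-627 - 718)² = 1448 + (-627 - 718)² = 1448 + (-1345)² = 1448 + 1809025 = 1810473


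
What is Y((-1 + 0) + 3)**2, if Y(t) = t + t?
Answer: 16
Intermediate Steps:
Y(t) = 2*t
Y((-1 + 0) + 3)**2 = (2*((-1 + 0) + 3))**2 = (2*(-1 + 3))**2 = (2*2)**2 = 4**2 = 16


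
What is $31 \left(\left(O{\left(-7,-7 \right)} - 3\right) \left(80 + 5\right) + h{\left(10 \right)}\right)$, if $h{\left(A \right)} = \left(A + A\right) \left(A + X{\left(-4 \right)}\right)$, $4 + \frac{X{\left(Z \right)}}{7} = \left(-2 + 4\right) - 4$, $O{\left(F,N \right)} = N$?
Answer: $-46190$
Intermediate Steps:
$X{\left(Z \right)} = -42$ ($X{\left(Z \right)} = -28 + 7 \left(\left(-2 + 4\right) - 4\right) = -28 + 7 \left(2 - 4\right) = -28 + 7 \left(-2\right) = -28 - 14 = -42$)
$h{\left(A \right)} = 2 A \left(-42 + A\right)$ ($h{\left(A \right)} = \left(A + A\right) \left(A - 42\right) = 2 A \left(-42 + A\right)$)
$31 \left(\left(O{\left(-7,-7 \right)} - 3\right) \left(80 + 5\right) + h{\left(10 \right)}\right) = 31 \left(\left(-7 - 3\right) \left(80 + 5\right) + 2 \cdot 10 \left(-42 + 10\right)\right) = 31 \left(\left(-10\right) 85 + 2 \cdot 10 \left(-32\right)\right) = 31 \left(-850 - 640\right) = 31 \left(-1490\right) = -46190$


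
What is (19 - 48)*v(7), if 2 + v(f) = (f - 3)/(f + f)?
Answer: 348/7 ≈ 49.714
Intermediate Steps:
v(f) = -2 + (-3 + f)/(2*f) (v(f) = -2 + (f - 3)/(f + f) = -2 + (-3 + f)/((2*f)) = -2 + (-3 + f)*(1/(2*f)) = -2 + (-3 + f)/(2*f))
(19 - 48)*v(7) = (19 - 48)*((3/2)*(-1 - 1*7)/7) = -87*(-1 - 7)/(2*7) = -87*(-8)/(2*7) = -29*(-12/7) = 348/7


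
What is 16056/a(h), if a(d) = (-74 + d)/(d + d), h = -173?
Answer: 5555376/247 ≈ 22491.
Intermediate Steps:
a(d) = (-74 + d)/(2*d) (a(d) = (-74 + d)/((2*d)) = (-74 + d)*(1/(2*d)) = (-74 + d)/(2*d))
16056/a(h) = 16056/(((½)*(-74 - 173)/(-173))) = 16056/(((½)*(-1/173)*(-247))) = 16056/(247/346) = 16056*(346/247) = 5555376/247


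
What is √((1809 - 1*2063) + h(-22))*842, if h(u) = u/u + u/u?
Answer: 5052*I*√7 ≈ 13366.0*I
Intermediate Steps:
h(u) = 2 (h(u) = 1 + 1 = 2)
√((1809 - 1*2063) + h(-22))*842 = √((1809 - 1*2063) + 2)*842 = √((1809 - 2063) + 2)*842 = √(-254 + 2)*842 = √(-252)*842 = (6*I*√7)*842 = 5052*I*√7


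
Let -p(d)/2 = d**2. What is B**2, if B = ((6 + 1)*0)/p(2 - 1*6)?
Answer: 0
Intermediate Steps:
p(d) = -2*d**2
B = 0 (B = ((6 + 1)*0)/((-2*(2 - 1*6)**2)) = (7*0)/((-2*(2 - 6)**2)) = 0/((-2*(-4)**2)) = 0/((-2*16)) = 0/(-32) = 0*(-1/32) = 0)
B**2 = 0**2 = 0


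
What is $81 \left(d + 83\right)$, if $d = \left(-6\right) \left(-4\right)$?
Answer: $8667$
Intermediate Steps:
$d = 24$
$81 \left(d + 83\right) = 81 \left(24 + 83\right) = 81 \cdot 107 = 8667$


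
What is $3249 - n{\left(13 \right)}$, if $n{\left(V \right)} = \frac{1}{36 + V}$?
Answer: $\frac{159200}{49} \approx 3249.0$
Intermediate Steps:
$3249 - n{\left(13 \right)} = 3249 - \frac{1}{36 + 13} = 3249 - \frac{1}{49} = \frac{159200}{49}$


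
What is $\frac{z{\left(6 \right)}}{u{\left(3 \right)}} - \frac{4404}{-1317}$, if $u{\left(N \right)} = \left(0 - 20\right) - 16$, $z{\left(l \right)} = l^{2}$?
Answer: $\frac{1029}{439} \approx 2.344$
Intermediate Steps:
$u{\left(N \right)} = -36$ ($u{\left(N \right)} = -20 - 16 = -36$)
$\frac{z{\left(6 \right)}}{u{\left(3 \right)}} - \frac{4404}{-1317} = \frac{6^{2}}{-36} - \frac{4404}{-1317} = 36 \left(- \frac{1}{36}\right) - - \frac{1468}{439} = -1 + \frac{1468}{439} = \frac{1029}{439}$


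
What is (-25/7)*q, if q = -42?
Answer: 150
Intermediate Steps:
(-25/7)*q = -25/7*(-42) = 150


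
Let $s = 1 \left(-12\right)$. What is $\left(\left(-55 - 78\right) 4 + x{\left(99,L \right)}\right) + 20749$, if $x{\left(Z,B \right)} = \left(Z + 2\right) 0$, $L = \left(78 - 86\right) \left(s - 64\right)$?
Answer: $20217$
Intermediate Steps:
$s = -12$
$L = 608$ ($L = \left(78 - 86\right) \left(-12 - 64\right) = \left(-8\right) \left(-76\right) = 608$)
$x{\left(Z,B \right)} = 0$ ($x{\left(Z,B \right)} = \left(2 + Z\right) 0 = 0$)
$\left(\left(-55 - 78\right) 4 + x{\left(99,L \right)}\right) + 20749 = \left(\left(-55 - 78\right) 4 + 0\right) + 20749 = \left(\left(-133\right) 4 + 0\right) + 20749 = \left(-532 + 0\right) + 20749 = -532 + 20749 = 20217$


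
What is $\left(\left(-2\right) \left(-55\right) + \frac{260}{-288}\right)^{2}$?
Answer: $\frac{61701025}{5184} \approx 11902.0$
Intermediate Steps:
$\left(\left(-2\right) \left(-55\right) + \frac{260}{-288}\right)^{2} = \left(110 + 260 \left(- \frac{1}{288}\right)\right)^{2} = \left(110 - \frac{65}{72}\right)^{2} = \left(\frac{7855}{72}\right)^{2} = \frac{61701025}{5184}$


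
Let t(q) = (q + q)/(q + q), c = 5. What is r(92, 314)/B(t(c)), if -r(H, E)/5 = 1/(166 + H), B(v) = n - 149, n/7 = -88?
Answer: 1/39474 ≈ 2.5333e-5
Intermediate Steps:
n = -616 (n = 7*(-88) = -616)
t(q) = 1 (t(q) = (2*q)/((2*q)) = (2*q)*(1/(2*q)) = 1)
B(v) = -765 (B(v) = -616 - 149 = -765)
r(H, E) = -5/(166 + H)
r(92, 314)/B(t(c)) = -5/(166 + 92)/(-765) = -5/258*(-1/765) = 1/39474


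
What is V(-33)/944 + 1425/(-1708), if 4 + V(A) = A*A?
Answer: 126995/403088 ≈ 0.31506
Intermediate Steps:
V(A) = -4 + A**2 (V(A) = -4 + A*A = -4 + A**2)
V(-33)/944 + 1425/(-1708) = (-4 + (-33)**2)/944 + 1425/(-1708) = (-4 + 1089)*(1/944) + 1425*(-1/1708) = 1085*(1/944) - 1425/1708 = 1085/944 - 1425/1708 = 126995/403088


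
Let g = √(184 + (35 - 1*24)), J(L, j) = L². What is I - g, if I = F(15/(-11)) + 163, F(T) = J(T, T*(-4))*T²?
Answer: 2437108/14641 - √195 ≈ 152.49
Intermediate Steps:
F(T) = T⁴ (F(T) = T²*T² = T⁴)
g = √195 (g = √(184 + (35 - 24)) = √(184 + 11) = √195 ≈ 13.964)
I = 2437108/14641 (I = (15/(-11))⁴ + 163 = (15*(-1/11))⁴ + 163 = (-15/11)⁴ + 163 = 50625/14641 + 163 = 2437108/14641 ≈ 166.46)
I - g = 2437108/14641 - √195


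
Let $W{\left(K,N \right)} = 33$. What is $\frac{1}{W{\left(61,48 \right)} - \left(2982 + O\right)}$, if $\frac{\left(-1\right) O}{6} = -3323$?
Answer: $- \frac{1}{22887} \approx -4.3693 \cdot 10^{-5}$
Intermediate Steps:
$O = 19938$ ($O = \left(-6\right) \left(-3323\right) = 19938$)
$\frac{1}{W{\left(61,48 \right)} - \left(2982 + O\right)} = \frac{1}{33 - 22920} = \frac{1}{-22887} = - \frac{1}{22887}$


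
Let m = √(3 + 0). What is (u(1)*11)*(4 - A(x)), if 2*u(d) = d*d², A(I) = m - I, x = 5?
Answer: 99/2 - 11*√3/2 ≈ 39.974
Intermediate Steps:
m = √3 ≈ 1.7320
A(I) = √3 - I
u(d) = d³/2 (u(d) = (d*d²)/2 = d³/2)
(u(1)*11)*(4 - A(x)) = (((½)*1³)*11)*(4 - (√3 - 1*5)) = (((½)*1)*11)*(4 - (√3 - 5)) = ((½)*11)*(4 - (-5 + √3)) = 11*(4 + (5 - √3))/2 = 11*(9 - √3)/2 = 99/2 - 11*√3/2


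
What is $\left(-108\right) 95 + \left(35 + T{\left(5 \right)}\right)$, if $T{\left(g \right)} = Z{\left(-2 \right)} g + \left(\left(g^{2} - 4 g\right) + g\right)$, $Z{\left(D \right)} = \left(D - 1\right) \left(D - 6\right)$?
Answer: $-10095$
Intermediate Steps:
$Z{\left(D \right)} = \left(-1 + D\right) \left(-6 + D\right)$ ($Z{\left(D \right)} = \left(-1 + D\right) \left(D - 6\right) = \left(-1 + D\right) \left(-6 + D\right)$)
$T{\left(g \right)} = g^{2} + 21 g$ ($T{\left(g \right)} = \left(6 + \left(-2\right)^{2} - -14\right) g + \left(\left(g^{2} - 4 g\right) + g\right) = \left(6 + 4 + 14\right) g + \left(g^{2} - 3 g\right) = 24 g + \left(g^{2} - 3 g\right) = g^{2} + 21 g$)
$\left(-108\right) 95 + \left(35 + T{\left(5 \right)}\right) = \left(-108\right) 95 + \left(35 + 5 \left(21 + 5\right)\right) = -10260 + \left(35 + 5 \cdot 26\right) = -10260 + \left(35 + 130\right) = -10260 + 165 = -10095$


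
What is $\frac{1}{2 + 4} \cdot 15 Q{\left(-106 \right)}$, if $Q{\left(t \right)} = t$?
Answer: $-265$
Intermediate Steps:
$\frac{1}{2 + 4} \cdot 15 Q{\left(-106 \right)} = \frac{1}{2 + 4} \cdot 15 \left(-106\right) = \frac{1}{6} \cdot 15 \left(-106\right) = \frac{5}{2} \left(-106\right) = -265$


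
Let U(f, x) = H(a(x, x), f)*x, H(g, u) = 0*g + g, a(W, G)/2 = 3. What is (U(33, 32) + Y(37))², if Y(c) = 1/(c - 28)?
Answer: 2989441/81 ≈ 36907.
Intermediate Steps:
a(W, G) = 6 (a(W, G) = 2*3 = 6)
H(g, u) = g (H(g, u) = 0 + g = g)
U(f, x) = 6*x
Y(c) = 1/(-28 + c)
(U(33, 32) + Y(37))² = (6*32 + 1/(-28 + 37))² = (192 + 1/9)² = (192 + ⅑)² = (1729/9)² = 2989441/81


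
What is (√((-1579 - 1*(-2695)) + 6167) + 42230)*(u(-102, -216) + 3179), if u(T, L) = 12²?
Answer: 140330290 + 3323*√7283 ≈ 1.4061e+8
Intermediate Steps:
u(T, L) = 144
(√((-1579 - 1*(-2695)) + 6167) + 42230)*(u(-102, -216) + 3179) = (√((-1579 - 1*(-2695)) + 6167) + 42230)*(144 + 3179) = (√((-1579 + 2695) + 6167) + 42230)*3323 = (√(1116 + 6167) + 42230)*3323 = (√7283 + 42230)*3323 = (42230 + √7283)*3323 = 140330290 + 3323*√7283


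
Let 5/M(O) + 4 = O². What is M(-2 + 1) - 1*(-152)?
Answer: 451/3 ≈ 150.33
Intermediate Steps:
M(O) = 5/(-4 + O²)
M(-2 + 1) - 1*(-152) = 5/(-4 + (-2 + 1)²) - 1*(-152) = 5/(-4 + (-1)²) + 152 = 5/(-4 + 1) + 152 = 5/(-3) + 152 = 5*(-⅓) + 152 = -5/3 + 152 = 451/3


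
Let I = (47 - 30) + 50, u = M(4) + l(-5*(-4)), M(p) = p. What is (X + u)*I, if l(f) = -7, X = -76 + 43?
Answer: -2412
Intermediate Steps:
X = -33
u = -3 (u = 4 - 7 = -3)
I = 67 (I = 17 + 50 = 67)
(X + u)*I = (-33 - 3)*67 = -36*67 = -2412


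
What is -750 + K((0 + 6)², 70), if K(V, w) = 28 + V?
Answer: -686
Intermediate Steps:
-750 + K((0 + 6)², 70) = -750 + (28 + (0 + 6)²) = -750 + (28 + 6²) = -750 + (28 + 36) = -750 + 64 = -686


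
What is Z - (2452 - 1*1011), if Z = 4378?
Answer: 2937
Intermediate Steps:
Z - (2452 - 1*1011) = 4378 - (2452 - 1*1011) = 4378 - (2452 - 1011) = 4378 - 1*1441 = 4378 - 1441 = 2937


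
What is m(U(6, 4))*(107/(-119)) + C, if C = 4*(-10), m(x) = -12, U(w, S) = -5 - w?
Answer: -3476/119 ≈ -29.210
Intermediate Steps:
C = -40
m(U(6, 4))*(107/(-119)) + C = -1284/(-119) - 40 = -1284*(-1)/119 - 40 = -12*(-107/119) - 40 = 1284/119 - 40 = -3476/119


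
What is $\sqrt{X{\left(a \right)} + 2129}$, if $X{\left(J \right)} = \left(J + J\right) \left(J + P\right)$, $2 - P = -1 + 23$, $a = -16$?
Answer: $\sqrt{3281} \approx 57.28$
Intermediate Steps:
$P = -20$ ($P = 2 - \left(-1 + 23\right) = 2 - 22 = -20$)
$X{\left(J \right)} = 2 J \left(-20 + J\right)$ ($X{\left(J \right)} = \left(J + J\right) \left(J - 20\right) = 2 J \left(-20 + J\right)$)
$\sqrt{X{\left(a \right)} + 2129} = \sqrt{2 \left(-16\right) \left(-20 - 16\right) + 2129} = \sqrt{2 \left(-16\right) \left(-36\right) + 2129} = \sqrt{1152 + 2129} = \sqrt{3281}$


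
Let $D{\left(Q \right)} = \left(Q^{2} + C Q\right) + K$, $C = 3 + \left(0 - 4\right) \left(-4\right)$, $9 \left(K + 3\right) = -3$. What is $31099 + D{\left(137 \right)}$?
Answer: $\frac{157403}{3} \approx 52468.0$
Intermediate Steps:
$K = - \frac{10}{3}$ ($K = -3 + \frac{1}{9} \left(-3\right) = -3 - \frac{1}{3} = - \frac{10}{3} \approx -3.3333$)
$C = 19$ ($C = 3 - -16 = 3 + 16 = 19$)
$D{\left(Q \right)} = - \frac{10}{3} + Q^{2} + 19 Q$ ($D{\left(Q \right)} = \left(Q^{2} + 19 Q\right) - \frac{10}{3} = - \frac{10}{3} + Q^{2} + 19 Q$)
$31099 + D{\left(137 \right)} = 31099 + \left(- \frac{10}{3} + 137^{2} + 19 \cdot 137\right) = 31099 + \left(- \frac{10}{3} + 18769 + 2603\right) = 31099 + \frac{64106}{3} = \frac{157403}{3}$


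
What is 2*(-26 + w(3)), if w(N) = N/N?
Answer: -50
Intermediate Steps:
w(N) = 1
2*(-26 + w(3)) = 2*(-26 + 1) = 2*(-25) = -50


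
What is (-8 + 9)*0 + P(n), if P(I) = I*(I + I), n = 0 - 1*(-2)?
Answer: 8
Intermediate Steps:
n = 2 (n = 0 + 2 = 2)
P(I) = 2*I**2 (P(I) = I*(2*I) = 2*I**2)
(-8 + 9)*0 + P(n) = (-8 + 9)*0 + 2*2**2 = 1*0 + 2*4 = 0 + 8 = 8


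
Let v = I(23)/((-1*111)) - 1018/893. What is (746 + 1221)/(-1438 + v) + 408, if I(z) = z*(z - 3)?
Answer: 58174587075/143062652 ≈ 406.64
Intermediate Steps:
I(z) = z*(-3 + z)
v = -523778/99123 (v = (23*(-3 + 23))/((-1*111)) - 1018/893 = (23*20)/(-111) - 1018*1/893 = 460*(-1/111) - 1018/893 = -460/111 - 1018/893 = -523778/99123 ≈ -5.2841)
(746 + 1221)/(-1438 + v) + 408 = (746 + 1221)/(-1438 - 523778/99123) + 408 = 1967/(-143062652/99123) + 408 = 1967*(-99123/143062652) + 408 = -194974941/143062652 + 408 = 58174587075/143062652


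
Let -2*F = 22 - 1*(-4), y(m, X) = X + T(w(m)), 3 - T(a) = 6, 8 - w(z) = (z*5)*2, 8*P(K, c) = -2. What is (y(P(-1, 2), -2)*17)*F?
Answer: 1105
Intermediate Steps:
P(K, c) = -1/4 (P(K, c) = (1/8)*(-2) = -1/4)
w(z) = 8 - 10*z (w(z) = 8 - z*5*2 = 8 - 5*z*2 = 8 - 10*z)
T(a) = -3 (T(a) = 3 - 1*6 = 3 - 6 = -3)
y(m, X) = -3 + X (y(m, X) = X - 3 = -3 + X)
F = -13 (F = -(22 - 1*(-4))/2 = -(22 + 4)/2 = -1/2*26 = -13)
(y(P(-1, 2), -2)*17)*F = ((-3 - 2)*17)*(-13) = -5*17*(-13) = -85*(-13) = 1105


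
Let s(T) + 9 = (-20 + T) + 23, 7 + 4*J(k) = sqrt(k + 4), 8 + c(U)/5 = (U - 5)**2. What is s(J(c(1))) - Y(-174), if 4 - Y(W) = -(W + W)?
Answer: 1345/4 + sqrt(11)/2 ≈ 337.91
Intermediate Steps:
c(U) = -40 + 5*(-5 + U)**2 (c(U) = -40 + 5*(U - 5)**2 = -40 + 5*(-5 + U)**2)
J(k) = -7/4 + sqrt(4 + k)/4 (J(k) = -7/4 + sqrt(k + 4)/4 = -7/4 + sqrt(4 + k)/4)
s(T) = -6 + T (s(T) = -9 + ((-20 + T) + 23) = -9 + (3 + T) = -6 + T)
Y(W) = 4 + 2*W (Y(W) = 4 - (-1)*(W + W) = 4 - (-1)*2*W = 4 - (-2)*W = 4 + 2*W)
s(J(c(1))) - Y(-174) = (-6 + (-7/4 + sqrt(4 + (-40 + 5*(-5 + 1)**2))/4)) - (4 + 2*(-174)) = (-6 + (-7/4 + sqrt(4 + (-40 + 5*(-4)**2))/4)) - (4 - 348) = (-6 + (-7/4 + sqrt(4 + (-40 + 5*16))/4)) - 1*(-344) = (-6 + (-7/4 + sqrt(4 + (-40 + 80))/4)) + 344 = (-6 + (-7/4 + sqrt(4 + 40)/4)) + 344 = (-6 + (-7/4 + sqrt(44)/4)) + 344 = (-6 + (-7/4 + (2*sqrt(11))/4)) + 344 = (-6 + (-7/4 + sqrt(11)/2)) + 344 = (-31/4 + sqrt(11)/2) + 344 = 1345/4 + sqrt(11)/2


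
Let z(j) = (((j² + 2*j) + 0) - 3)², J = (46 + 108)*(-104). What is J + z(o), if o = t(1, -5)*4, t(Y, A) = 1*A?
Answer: 111433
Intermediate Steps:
t(Y, A) = A
o = -20 (o = -5*4 = -20)
J = -16016 (J = 154*(-104) = -16016)
z(j) = (-3 + j² + 2*j)² (z(j) = ((j² + 2*j) - 3)² = (-3 + j² + 2*j)²)
J + z(o) = -16016 + (-3 + (-20)² + 2*(-20))² = -16016 + (-3 + 400 - 40)² = -16016 + 357² = -16016 + 127449 = 111433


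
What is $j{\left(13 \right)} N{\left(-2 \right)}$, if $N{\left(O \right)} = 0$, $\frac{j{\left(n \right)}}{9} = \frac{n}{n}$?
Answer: $0$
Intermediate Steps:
$j{\left(n \right)} = 9$ ($j{\left(n \right)} = 9 \frac{n}{n} = 9 \cdot 1 = 9$)
$j{\left(13 \right)} N{\left(-2 \right)} = 9 \cdot 0 = 0$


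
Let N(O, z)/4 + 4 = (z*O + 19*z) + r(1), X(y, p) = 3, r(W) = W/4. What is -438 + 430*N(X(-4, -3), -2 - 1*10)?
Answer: -460968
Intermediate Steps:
r(W) = W/4 (r(W) = W*(¼) = W/4)
N(O, z) = -15 + 76*z + 4*O*z (N(O, z) = -16 + 4*((z*O + 19*z) + (¼)*1) = -16 + 4*((O*z + 19*z) + ¼) = -16 + 4*((19*z + O*z) + ¼) = -16 + 4*(¼ + 19*z + O*z) = -16 + (1 + 76*z + 4*O*z) = -15 + 76*z + 4*O*z)
-438 + 430*N(X(-4, -3), -2 - 1*10) = -438 + 430*(-15 + 76*(-2 - 1*10) + 4*3*(-2 - 1*10)) = -438 + 430*(-15 + 76*(-2 - 10) + 4*3*(-2 - 10)) = -438 + 430*(-15 + 76*(-12) + 4*3*(-12)) = -438 + 430*(-15 - 912 - 144) = -438 + 430*(-1071) = -438 - 460530 = -460968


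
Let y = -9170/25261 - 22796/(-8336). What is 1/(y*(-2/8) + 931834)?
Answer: 210575696/196221468254305 ≈ 1.0732e-6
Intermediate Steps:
y = 124852159/52643924 (y = -9170*1/25261 - 22796*(-1/8336) = -9170/25261 + 5699/2084 = 124852159/52643924 ≈ 2.3716)
1/(y*(-2/8) + 931834) = 1/(124852159*(-2/8)/52643924 + 931834) = 1/(124852159*(-2*⅛)/52643924 + 931834) = 1/((124852159/52643924)*(-¼) + 931834) = 1/(-124852159/210575696 + 931834) = 1/(196221468254305/210575696) = 210575696/196221468254305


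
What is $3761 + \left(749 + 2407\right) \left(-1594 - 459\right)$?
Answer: $-6475507$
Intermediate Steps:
$3761 + \left(749 + 2407\right) \left(-1594 - 459\right) = 3761 + 3156 \left(-2053\right) = 3761 - 6479268 = -6475507$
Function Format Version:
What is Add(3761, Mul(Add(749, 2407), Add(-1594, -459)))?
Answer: -6475507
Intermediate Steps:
Add(3761, Mul(Add(749, 2407), Add(-1594, -459))) = Add(3761, Mul(3156, -2053)) = Add(3761, -6479268) = -6475507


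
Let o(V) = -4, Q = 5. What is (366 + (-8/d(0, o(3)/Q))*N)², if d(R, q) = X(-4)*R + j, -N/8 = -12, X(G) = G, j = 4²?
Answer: 101124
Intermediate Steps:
j = 16
N = 96 (N = -8*(-12) = 96)
d(R, q) = 16 - 4*R (d(R, q) = -4*R + 16 = 16 - 4*R)
(366 + (-8/d(0, o(3)/Q))*N)² = (366 - 8/(16 - 4*0)*96)² = (366 - 8/(16 + 0)*96)² = (366 - 8/16*96)² = (366 - 8*1/16*96)² = (366 - ½*96)² = (366 - 48)² = 318² = 101124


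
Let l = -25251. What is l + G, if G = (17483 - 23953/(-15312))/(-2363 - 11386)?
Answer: -5316226620337/210524688 ≈ -25252.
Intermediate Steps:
G = -267723649/210524688 (G = (17483 - 23953*(-1/15312))/(-13749) = (17483 + 23953/15312)*(-1/13749) = (267723649/15312)*(-1/13749) = -267723649/210524688 ≈ -1.2717)
l + G = -25251 - 267723649/210524688 = -5316226620337/210524688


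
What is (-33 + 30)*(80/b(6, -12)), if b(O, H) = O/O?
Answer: -240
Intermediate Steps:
b(O, H) = 1
(-33 + 30)*(80/b(6, -12)) = (-33 + 30)*(80/1) = -240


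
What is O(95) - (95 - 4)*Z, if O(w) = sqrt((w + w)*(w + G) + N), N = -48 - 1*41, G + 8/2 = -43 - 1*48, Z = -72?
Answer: 6552 + I*sqrt(89) ≈ 6552.0 + 9.434*I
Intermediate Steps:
G = -95 (G = -4 + (-43 - 1*48) = -4 + (-43 - 48) = -4 - 91 = -95)
N = -89 (N = -48 - 41 = -89)
O(w) = sqrt(-89 + 2*w*(-95 + w)) (O(w) = sqrt((w + w)*(w - 95) - 89) = sqrt((2*w)*(-95 + w) - 89) = sqrt(2*w*(-95 + w) - 89) = sqrt(-89 + 2*w*(-95 + w)))
O(95) - (95 - 4)*Z = sqrt(-89 - 190*95 + 2*95**2) - (95 - 4)*(-72) = sqrt(-89 - 18050 + 2*9025) - 91*(-72) = sqrt(-89 - 18050 + 18050) - 1*(-6552) = sqrt(-89) + 6552 = I*sqrt(89) + 6552 = 6552 + I*sqrt(89)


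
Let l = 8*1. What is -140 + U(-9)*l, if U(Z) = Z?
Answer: -212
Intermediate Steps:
l = 8
-140 + U(-9)*l = -140 - 9*8 = -140 - 72 = -212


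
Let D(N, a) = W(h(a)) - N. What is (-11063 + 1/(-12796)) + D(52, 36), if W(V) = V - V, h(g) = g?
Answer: -142227541/12796 ≈ -11115.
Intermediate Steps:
W(V) = 0
D(N, a) = -N (D(N, a) = 0 - N = -N)
(-11063 + 1/(-12796)) + D(52, 36) = (-11063 + 1/(-12796)) - 1*52 = (-11063 - 1/12796) - 52 = -141562149/12796 - 52 = -142227541/12796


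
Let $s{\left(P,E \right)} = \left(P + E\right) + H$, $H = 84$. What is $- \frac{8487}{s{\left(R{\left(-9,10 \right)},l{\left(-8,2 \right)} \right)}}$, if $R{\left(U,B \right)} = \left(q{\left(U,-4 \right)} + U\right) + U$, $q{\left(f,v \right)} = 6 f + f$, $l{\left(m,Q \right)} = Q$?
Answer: $- \frac{8487}{5} \approx -1697.4$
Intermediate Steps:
$q{\left(f,v \right)} = 7 f$
$R{\left(U,B \right)} = 9 U$ ($R{\left(U,B \right)} = \left(7 U + U\right) + U = 8 U + U = 9 U$)
$s{\left(P,E \right)} = 84 + E + P$ ($s{\left(P,E \right)} = \left(P + E\right) + 84 = \left(E + P\right) + 84 = 84 + E + P$)
$- \frac{8487}{s{\left(R{\left(-9,10 \right)},l{\left(-8,2 \right)} \right)}} = - \frac{8487}{84 + 2 + 9 \left(-9\right)} = - \frac{8487}{84 + 2 - 81} = - \frac{8487}{5}$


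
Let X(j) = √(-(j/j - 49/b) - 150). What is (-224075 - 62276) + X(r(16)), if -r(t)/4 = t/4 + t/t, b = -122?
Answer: -286351 + I*√2253462/122 ≈ -2.8635e+5 + 12.305*I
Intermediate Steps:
r(t) = -4 - t (r(t) = -4*(t/4 + t/t) = -4*(t*(¼) + 1) = -4*(t/4 + 1) = -4*(1 + t/4) = -4 - t)
X(j) = I*√2253462/122 (X(j) = √(-(j/j - 49/(-122)) - 150) = √(-(1 - 49*(-1/122)) - 150) = √(-(1 + 49/122) - 150) = √(-1*171/122 - 150) = √(-171/122 - 150) = √(-18471/122) = I*√2253462/122)
(-224075 - 62276) + X(r(16)) = (-224075 - 62276) + I*√2253462/122 = -286351 + I*√2253462/122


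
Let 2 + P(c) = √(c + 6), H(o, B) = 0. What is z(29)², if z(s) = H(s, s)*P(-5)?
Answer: 0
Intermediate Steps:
P(c) = -2 + √(6 + c) (P(c) = -2 + √(c + 6) = -2 + √(6 + c))
z(s) = 0 (z(s) = 0*(-2 + √(6 - 5)) = 0*(-2 + √1) = 0*(-2 + 1) = 0*(-1) = 0)
z(29)² = 0² = 0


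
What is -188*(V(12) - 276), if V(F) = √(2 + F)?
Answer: 51888 - 188*√14 ≈ 51185.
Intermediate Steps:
-188*(V(12) - 276) = -188*(√(2 + 12) - 276) = -188*(√14 - 276) = -188*(-276 + √14) = 51888 - 188*√14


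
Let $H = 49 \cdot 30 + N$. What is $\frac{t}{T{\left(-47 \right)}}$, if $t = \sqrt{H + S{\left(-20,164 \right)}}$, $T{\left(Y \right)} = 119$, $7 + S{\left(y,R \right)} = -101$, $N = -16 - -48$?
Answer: $\frac{\sqrt{1394}}{119} \approx 0.31375$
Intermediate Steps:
$N = 32$ ($N = -16 + 48 = 32$)
$S{\left(y,R \right)} = -108$ ($S{\left(y,R \right)} = -7 - 101 = -108$)
$H = 1502$ ($H = 49 \cdot 30 + 32 = 1470 + 32 = 1502$)
$t = \sqrt{1394}$ ($t = \sqrt{1502 - 108} = \sqrt{1394} \approx 37.336$)
$\frac{t}{T{\left(-47 \right)}} = \frac{\sqrt{1394}}{119}$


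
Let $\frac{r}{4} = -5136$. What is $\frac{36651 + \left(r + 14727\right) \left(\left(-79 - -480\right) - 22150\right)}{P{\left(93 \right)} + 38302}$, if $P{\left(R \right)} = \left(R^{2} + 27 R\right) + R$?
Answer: $\frac{7444152}{2915} \approx 2553.7$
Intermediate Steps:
$r = -20544$ ($r = 4 \left(-5136\right) = -20544$)
$P{\left(R \right)} = R^{2} + 28 R$
$\frac{36651 + \left(r + 14727\right) \left(\left(-79 - -480\right) - 22150\right)}{P{\left(93 \right)} + 38302} = \frac{36651 + \left(-20544 + 14727\right) \left(\left(-79 - -480\right) - 22150\right)}{93 \left(28 + 93\right) + 38302} = \frac{36651 - 5817 \left(\left(-79 + 480\right) - 22150\right)}{93 \cdot 121 + 38302} = \frac{36651 - 5817 \left(401 - 22150\right)}{11253 + 38302} = \frac{36651 - -126513933}{49555} = \left(36651 + 126513933\right) \frac{1}{49555} = 126550584 \cdot \frac{1}{49555} = \frac{7444152}{2915}$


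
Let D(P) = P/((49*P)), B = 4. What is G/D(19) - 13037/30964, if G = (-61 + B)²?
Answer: 4929486727/30964 ≈ 1.5920e+5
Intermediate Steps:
D(P) = 1/49 (D(P) = P*(1/(49*P)) = 1/49)
G = 3249 (G = (-61 + 4)² = (-57)² = 3249)
G/D(19) - 13037/30964 = 3249/(1/49) - 13037/30964 = 3249*49 - 13037*1/30964 = 159201 - 13037/30964 = 4929486727/30964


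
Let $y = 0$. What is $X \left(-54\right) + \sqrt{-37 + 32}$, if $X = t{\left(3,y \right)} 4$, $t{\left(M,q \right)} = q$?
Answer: $i \sqrt{5} \approx 2.2361 i$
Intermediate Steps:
$X = 0$ ($X = 0 \cdot 4 = 0$)
$X \left(-54\right) + \sqrt{-37 + 32} = 0 \left(-54\right) + \sqrt{-37 + 32} = 0 + \sqrt{-5} = 0 + i \sqrt{5} = i \sqrt{5}$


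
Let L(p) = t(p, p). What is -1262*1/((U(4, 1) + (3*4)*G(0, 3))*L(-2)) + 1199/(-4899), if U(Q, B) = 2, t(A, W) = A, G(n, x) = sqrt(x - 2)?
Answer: 3074483/68586 ≈ 44.827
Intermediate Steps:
G(n, x) = sqrt(-2 + x)
L(p) = p
-1262*1/((U(4, 1) + (3*4)*G(0, 3))*L(-2)) + 1199/(-4899) = -1262*(-1/(2*(2 + (3*4)*sqrt(-2 + 3)))) + 1199/(-4899) = -1262*(-1/(2*(2 + 12*sqrt(1)))) + 1199*(-1/4899) = -1262*(-1/(2*(2 + 12*1))) - 1199/4899 = -1262*(-1/(2*(2 + 12))) - 1199/4899 = -1262/((-2*14)) - 1199/4899 = -1262/(-28) - 1199/4899 = -1262*(-1/28) - 1199/4899 = 631/14 - 1199/4899 = 3074483/68586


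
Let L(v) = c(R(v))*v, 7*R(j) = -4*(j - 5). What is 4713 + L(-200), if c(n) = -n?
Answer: 196991/7 ≈ 28142.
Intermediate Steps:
R(j) = 20/7 - 4*j/7 (R(j) = (-4*(j - 5))/7 = (-4*(-5 + j))/7 = (20 - 4*j)/7 = 20/7 - 4*j/7)
L(v) = v*(-20/7 + 4*v/7) (L(v) = (-(20/7 - 4*v/7))*v = (-20/7 + 4*v/7)*v = v*(-20/7 + 4*v/7))
4713 + L(-200) = 4713 + (4/7)*(-200)*(-5 - 200) = 4713 + (4/7)*(-200)*(-205) = 4713 + 164000/7 = 196991/7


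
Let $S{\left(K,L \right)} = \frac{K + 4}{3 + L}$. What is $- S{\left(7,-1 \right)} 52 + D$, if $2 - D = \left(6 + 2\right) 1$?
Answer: $-292$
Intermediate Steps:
$D = -6$ ($D = 2 - \left(6 + 2\right) 1 = 2 - 8 \cdot 1 = 2 - 8 = -6$)
$S{\left(K,L \right)} = \frac{4 + K}{3 + L}$
$- S{\left(7,-1 \right)} 52 + D = - \frac{4 + 7}{3 - 1} \cdot 52 - 6 = - \frac{11}{2} \cdot 52 - 6 = \left(-1\right) \frac{11}{2} \cdot 52 - 6 = \left(- \frac{11}{2}\right) 52 - 6 = -286 - 6 = -292$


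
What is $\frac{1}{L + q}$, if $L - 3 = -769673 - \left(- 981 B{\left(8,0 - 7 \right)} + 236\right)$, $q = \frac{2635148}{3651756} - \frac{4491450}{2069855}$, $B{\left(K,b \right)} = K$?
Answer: $- \frac{377930270769}{288005333646943735} \approx -1.3122 \cdot 10^{-6}$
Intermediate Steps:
$q = - \frac{547365261133}{377930270769}$ ($q = 2635148 \cdot \frac{1}{3651756} - \frac{898290}{413971} = \frac{658787}{912939} - \frac{898290}{413971} = - \frac{547365261133}{377930270769} \approx -1.4483$)
$L = -762058$ ($L = 3 - \left(769909 - 7848\right) = 3 - 762061 = -762058$)
$\frac{1}{L + q} = \frac{1}{-762058 - \frac{547365261133}{377930270769}} = \frac{1}{- \frac{288005333646943735}{377930270769}} = - \frac{377930270769}{288005333646943735}$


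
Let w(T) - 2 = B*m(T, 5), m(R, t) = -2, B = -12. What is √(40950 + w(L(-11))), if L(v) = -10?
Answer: 4*√2561 ≈ 202.43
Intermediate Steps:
w(T) = 26 (w(T) = 2 - 12*(-2) = 2 + 24 = 26)
√(40950 + w(L(-11))) = √(40950 + 26) = √40976 = 4*√2561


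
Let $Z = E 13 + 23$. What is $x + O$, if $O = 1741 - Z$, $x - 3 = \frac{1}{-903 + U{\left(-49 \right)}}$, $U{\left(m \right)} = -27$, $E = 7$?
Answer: $\frac{1515899}{930} \approx 1630.0$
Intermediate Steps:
$Z = 114$ ($Z = 7 \cdot 13 + 23 = 91 + 23 = 114$)
$x = \frac{2789}{930}$ ($x = 3 + \frac{1}{-903 - 27} = 3 + \frac{1}{-930} = 3 - \frac{1}{930} = \frac{2789}{930} \approx 2.9989$)
$O = 1627$ ($O = 1741 - 114 = 1627$)
$x + O = \frac{2789}{930} + 1627 = \frac{1515899}{930}$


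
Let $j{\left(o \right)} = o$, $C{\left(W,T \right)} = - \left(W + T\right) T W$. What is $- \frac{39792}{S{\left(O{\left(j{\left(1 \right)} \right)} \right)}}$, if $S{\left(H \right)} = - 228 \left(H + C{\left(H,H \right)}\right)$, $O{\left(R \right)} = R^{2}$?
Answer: $- \frac{3316}{19} \approx -174.53$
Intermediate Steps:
$C{\left(W,T \right)} = - T W \left(T + W\right)$ ($C{\left(W,T \right)} = - \left(T + W\right) T W = - T \left(T + W\right) W = - T W \left(T + W\right)$)
$S{\left(H \right)} = - 228 H + 456 H^{3}$ ($S{\left(H \right)} = - 228 \left(H - H H \left(H + H\right)\right) = - 228 \left(H - H H 2 H\right) = - 228 \left(H - 2 H^{3}\right) = - 228 H + 456 H^{3}$)
$- \frac{39792}{S{\left(O{\left(j{\left(1 \right)} \right)} \right)}} = - \frac{39792}{- 228 \cdot 1^{2} + 456 \left(1^{2}\right)^{3}} = - \frac{39792}{\left(-228\right) 1 + 456 \cdot 1^{3}} = - \frac{39792}{-228 + 456 \cdot 1} = - \frac{39792}{-228 + 456} = - \frac{39792}{228} = \left(-39792\right) \frac{1}{228} = - \frac{3316}{19}$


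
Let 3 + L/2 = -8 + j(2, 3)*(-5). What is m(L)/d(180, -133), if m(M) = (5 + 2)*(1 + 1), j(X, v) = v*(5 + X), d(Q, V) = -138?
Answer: -7/69 ≈ -0.10145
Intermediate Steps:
L = -232 (L = -6 + 2*(-8 + (3*(5 + 2))*(-5)) = -6 + 2*(-8 + (3*7)*(-5)) = -6 + 2*(-8 + 21*(-5)) = -6 + 2*(-8 - 105) = -6 + 2*(-113) = -6 - 226 = -232)
m(M) = 14 (m(M) = 7*2 = 14)
m(L)/d(180, -133) = 14/(-138) = 14*(-1/138) = -7/69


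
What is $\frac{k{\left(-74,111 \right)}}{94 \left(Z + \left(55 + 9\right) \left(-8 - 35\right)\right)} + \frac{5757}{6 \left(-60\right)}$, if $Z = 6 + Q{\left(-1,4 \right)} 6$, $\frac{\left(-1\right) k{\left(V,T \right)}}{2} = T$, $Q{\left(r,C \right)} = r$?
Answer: $- \frac{31024727}{1940160} \approx -15.991$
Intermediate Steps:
$k{\left(V,T \right)} = - 2 T$
$Z = 0$ ($Z = 6 - 6 = 0$)
$\frac{k{\left(-74,111 \right)}}{94 \left(Z + \left(55 + 9\right) \left(-8 - 35\right)\right)} + \frac{5757}{6 \left(-60\right)} = \frac{\left(-2\right) 111}{94 \left(0 + \left(55 + 9\right) \left(-8 - 35\right)\right)} + \frac{5757}{6 \left(-60\right)} = - \frac{222}{94 \left(0 + 64 \left(-43\right)\right)} + \frac{5757}{-360} = - \frac{222}{94 \left(0 - 2752\right)} + 5757 \left(- \frac{1}{360}\right) = - \frac{222}{94 \left(-2752\right)} - \frac{1919}{120} = - \frac{222}{-258688} - \frac{1919}{120} = \left(-222\right) \left(- \frac{1}{258688}\right) - \frac{1919}{120} = \frac{111}{129344} - \frac{1919}{120} = - \frac{31024727}{1940160}$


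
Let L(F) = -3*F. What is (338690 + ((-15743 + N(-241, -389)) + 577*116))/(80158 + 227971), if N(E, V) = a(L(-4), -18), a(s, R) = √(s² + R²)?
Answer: 389879/308129 + 6*√13/308129 ≈ 1.2654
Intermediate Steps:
a(s, R) = √(R² + s²)
N(E, V) = 6*√13 (N(E, V) = √((-18)² + (-3*(-4))²) = √(324 + 12²) = √(324 + 144) = √468 = 6*√13)
(338690 + ((-15743 + N(-241, -389)) + 577*116))/(80158 + 227971) = (338690 + ((-15743 + 6*√13) + 577*116))/(80158 + 227971) = (338690 + ((-15743 + 6*√13) + 66932))/308129 = (338690 + (51189 + 6*√13))*(1/308129) = (389879 + 6*√13)*(1/308129) = 389879/308129 + 6*√13/308129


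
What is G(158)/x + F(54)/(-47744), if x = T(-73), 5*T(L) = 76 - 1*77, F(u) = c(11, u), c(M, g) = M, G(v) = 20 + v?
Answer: -42492171/47744 ≈ -890.00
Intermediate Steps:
F(u) = 11
T(L) = -⅕ (T(L) = (76 - 1*77)/5 = (76 - 77)/5 = (⅕)*(-1) = -⅕)
x = -⅕ ≈ -0.20000
G(158)/x + F(54)/(-47744) = (20 + 158)/(-⅕) + 11/(-47744) = 178*(-5) + 11*(-1/47744) = -890 - 11/47744 = -42492171/47744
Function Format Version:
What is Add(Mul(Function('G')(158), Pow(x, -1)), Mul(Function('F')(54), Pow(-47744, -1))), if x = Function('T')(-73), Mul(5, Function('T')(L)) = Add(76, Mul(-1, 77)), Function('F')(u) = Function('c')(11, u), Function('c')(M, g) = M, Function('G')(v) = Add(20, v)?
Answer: Rational(-42492171, 47744) ≈ -890.00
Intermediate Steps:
Function('F')(u) = 11
Function('T')(L) = Rational(-1, 5) (Function('T')(L) = Mul(Rational(1, 5), Add(76, Mul(-1, 77))) = Mul(Rational(1, 5), Add(76, -77)) = Mul(Rational(1, 5), -1) = Rational(-1, 5))
x = Rational(-1, 5) ≈ -0.20000
Add(Mul(Function('G')(158), Pow(x, -1)), Mul(Function('F')(54), Pow(-47744, -1))) = Add(Mul(Add(20, 158), Pow(Rational(-1, 5), -1)), Mul(11, Pow(-47744, -1))) = Add(Mul(178, -5), Mul(11, Rational(-1, 47744))) = Add(-890, Rational(-11, 47744)) = Rational(-42492171, 47744)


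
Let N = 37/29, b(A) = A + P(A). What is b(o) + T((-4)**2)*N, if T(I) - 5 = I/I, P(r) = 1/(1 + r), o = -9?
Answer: -341/232 ≈ -1.4698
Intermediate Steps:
b(A) = A + 1/(1 + A)
T(I) = 6 (T(I) = 5 + I/I = 5 + 1 = 6)
N = 37/29 (N = 37*(1/29) = 37/29 ≈ 1.2759)
b(o) + T((-4)**2)*N = (1 - 9*(1 - 9))/(1 - 9) + 6*(37/29) = (1 - 9*(-8))/(-8) + 222/29 = -(1 + 72)/8 + 222/29 = -1/8*73 + 222/29 = -73/8 + 222/29 = -341/232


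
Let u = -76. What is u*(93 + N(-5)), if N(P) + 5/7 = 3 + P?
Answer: -48032/7 ≈ -6861.7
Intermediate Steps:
N(P) = 16/7 + P (N(P) = -5/7 + (3 + P) = 16/7 + P)
u*(93 + N(-5)) = -76*(93 + (16/7 - 5)) = -76*(93 - 19/7) = -76*632/7 = -48032/7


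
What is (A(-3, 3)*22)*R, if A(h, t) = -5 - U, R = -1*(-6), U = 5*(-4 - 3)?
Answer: 3960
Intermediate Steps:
U = -35 (U = 5*(-7) = -35)
R = 6
A(h, t) = 30 (A(h, t) = -5 - 1*(-35) = -5 + 35 = 30)
(A(-3, 3)*22)*R = (30*22)*6 = 660*6 = 3960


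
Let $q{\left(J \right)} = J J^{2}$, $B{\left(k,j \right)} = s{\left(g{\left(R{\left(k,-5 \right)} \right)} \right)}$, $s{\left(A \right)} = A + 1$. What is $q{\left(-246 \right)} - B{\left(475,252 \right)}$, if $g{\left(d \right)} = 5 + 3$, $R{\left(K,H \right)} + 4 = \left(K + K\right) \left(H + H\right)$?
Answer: $-14886945$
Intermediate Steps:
$R{\left(K,H \right)} = -4 + 4 H K$ ($R{\left(K,H \right)} = -4 + \left(K + K\right) \left(H + H\right) = -4 + 2 K 2 H = -4 + 4 H K$)
$g{\left(d \right)} = 8$
$s{\left(A \right)} = 1 + A$
$B{\left(k,j \right)} = 9$ ($B{\left(k,j \right)} = 1 + 8 = 9$)
$q{\left(J \right)} = J^{3}$
$q{\left(-246 \right)} - B{\left(475,252 \right)} = \left(-246\right)^{3} - 9 = -14886936 - 9 = -14886945$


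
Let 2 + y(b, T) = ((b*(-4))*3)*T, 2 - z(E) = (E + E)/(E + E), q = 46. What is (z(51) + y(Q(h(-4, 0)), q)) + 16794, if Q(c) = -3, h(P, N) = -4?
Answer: 18449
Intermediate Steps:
z(E) = 1 (z(E) = 2 - (E + E)/(E + E) = 2 - 2*E/(2*E) = 2 - 2*E*1/(2*E) = 2 - 1*1 = 2 - 1 = 1)
y(b, T) = -2 - 12*T*b (y(b, T) = -2 + ((b*(-4))*3)*T = -2 + (-4*b*3)*T = -2 + (-12*b)*T = -2 - 12*T*b)
(z(51) + y(Q(h(-4, 0)), q)) + 16794 = (1 + (-2 - 12*46*(-3))) + 16794 = (1 + (-2 + 1656)) + 16794 = (1 + 1654) + 16794 = 1655 + 16794 = 18449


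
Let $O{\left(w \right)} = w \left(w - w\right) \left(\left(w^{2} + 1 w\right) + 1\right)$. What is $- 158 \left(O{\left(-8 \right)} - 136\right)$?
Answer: $21488$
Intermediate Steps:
$O{\left(w \right)} = 0$ ($O{\left(w \right)} = w 0 \left(\left(w^{2} + w\right) + 1\right) = 0 \left(\left(w + w^{2}\right) + 1\right) = 0 \left(1 + w + w^{2}\right) = 0$)
$- 158 \left(O{\left(-8 \right)} - 136\right) = - 158 \left(0 - 136\right) = \left(-158\right) \left(-136\right) = 21488$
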